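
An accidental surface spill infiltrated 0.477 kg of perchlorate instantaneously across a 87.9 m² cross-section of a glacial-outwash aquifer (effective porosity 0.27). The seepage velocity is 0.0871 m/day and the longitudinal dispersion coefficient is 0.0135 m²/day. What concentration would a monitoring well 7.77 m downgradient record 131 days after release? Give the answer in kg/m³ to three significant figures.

For an instantaneous plane source, C(x,t) = M/(n_e·A·√(4πDt)) · exp(−(x−vt)²/(4Dt)), with n_e·A the pore (flow) area.
Plume center vt = 0.0871 × 131 = 11.4101 m, so the well at 7.77 m is 3.6401 m upgradient of the peak.
√(4πDt) = 4.714 m, giving peak height M/(n_e·A·√(4πDt)) = 0.477/(0.27 × 87.9 × 4.714) = 0.004264 kg/m³.
(x−vt)²/(4Dt) = (-3.6401)²/(4 × 0.0135 × 131) = 1.873; exp(−1.873) = 0.1537.
C = 0.004264 × 0.1537 = 0.000655 kg/m³.

0.000655 kg/m³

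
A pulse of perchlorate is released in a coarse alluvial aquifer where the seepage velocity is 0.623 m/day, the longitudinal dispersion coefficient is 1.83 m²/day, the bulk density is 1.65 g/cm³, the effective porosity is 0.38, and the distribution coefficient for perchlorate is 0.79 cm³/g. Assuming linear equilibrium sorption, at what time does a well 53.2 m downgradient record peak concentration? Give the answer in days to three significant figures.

Retardation factor R = 1 + ρ_b·K_d/n = 1 + 1.65 × 0.79/0.38 = 4.430.
Sorption retards both mechanisms: v_R = v/R = 0.1406 m/day, D_R = D/R = 0.4131 m²/day.
Peak time from v_R²t² + 2D_R t − x² = 0: t = (√(D_R² + v_R²x²) − D_R)/v_R².
√(D_R² + v_R²x²) = √(0.4131² + 0.1406² × 53.2²) = 7.491; v_R² = 0.01977.
t = (7.491 − 0.4131)/0.01977 = 358 days.

358 days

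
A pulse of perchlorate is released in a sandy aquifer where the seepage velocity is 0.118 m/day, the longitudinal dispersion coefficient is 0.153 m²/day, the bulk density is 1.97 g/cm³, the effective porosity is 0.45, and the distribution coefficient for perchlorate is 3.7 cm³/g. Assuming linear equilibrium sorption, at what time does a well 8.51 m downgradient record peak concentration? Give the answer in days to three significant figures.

Retardation factor R = 1 + ρ_b·K_d/n = 1 + 1.97 × 3.7/0.45 = 17.20.
Sorption retards both mechanisms: v_R = v/R = 0.006860 m/day, D_R = D/R = 0.008895 m²/day.
Peak time from v_R²t² + 2D_R t − x² = 0: t = (√(D_R² + v_R²x²) − D_R)/v_R².
√(D_R² + v_R²x²) = √(0.008895² + 0.006860² × 8.51²) = 0.05905; v_R² = 4.706e-05.
t = (0.05905 − 0.008895)/4.706e-05 = 1070 days.

1070 days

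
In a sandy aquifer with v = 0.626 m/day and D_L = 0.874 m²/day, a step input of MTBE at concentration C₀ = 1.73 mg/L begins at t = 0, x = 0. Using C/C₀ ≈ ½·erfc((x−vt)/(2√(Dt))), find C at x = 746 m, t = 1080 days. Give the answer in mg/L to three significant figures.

For a continuous step input, C/C₀ ≈ ½·erfc((x−vt)/(2√(Dt))).
vt = 0.626 × 1080 = 676.08 m and 2√(Dt) = 2√(0.874 × 1080) = 61.45 m.
Argument (x−vt)/(2√(Dt)) = (746 − 676.08)/61.45 = 1.138; ½·erfc(1.138) = 0.05377.
C = 1.73 × 0.05377 = 0.0930 mg/L.

0.0930 mg/L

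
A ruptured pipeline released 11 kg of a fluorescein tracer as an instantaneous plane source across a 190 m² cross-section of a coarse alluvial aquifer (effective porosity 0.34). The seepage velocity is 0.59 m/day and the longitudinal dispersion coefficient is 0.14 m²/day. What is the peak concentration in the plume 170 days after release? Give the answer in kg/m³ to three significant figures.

0.00985 kg/m³

The peak of an instantaneous 1D plume sits at x = vt; there the Gaussian factor is 1 and C_max = M/(n_e·A·√(4πDt)), where n_e·A is the pore area the mass is dissolved in.
√(4πDt) = √(4π × 0.14 × 170) = 17.29 m, so C_max = 11/(0.34 × 190 × 17.29) = 0.00985 kg/m³.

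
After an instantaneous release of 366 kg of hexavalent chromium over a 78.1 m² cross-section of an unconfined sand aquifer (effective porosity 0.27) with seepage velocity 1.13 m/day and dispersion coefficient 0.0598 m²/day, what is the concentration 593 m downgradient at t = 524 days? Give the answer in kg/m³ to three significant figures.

0.869 kg/m³

For an instantaneous plane source, C(x,t) = M/(n_e·A·√(4πDt)) · exp(−(x−vt)²/(4Dt)), with n_e·A the pore (flow) area.
Plume center vt = 1.13 × 524 = 592.12 m, so the well at 593 m is 0.88 m downgradient of the peak.
√(4πDt) = 19.84 m, giving peak height M/(n_e·A·√(4πDt)) = 366/(0.27 × 78.1 × 19.84) = 0.8748 kg/m³.
(x−vt)²/(4Dt) = (0.88)²/(4 × 0.0598 × 524) = 0.006178; exp(−0.006178) = 0.9938.
C = 0.8748 × 0.9938 = 0.869 kg/m³.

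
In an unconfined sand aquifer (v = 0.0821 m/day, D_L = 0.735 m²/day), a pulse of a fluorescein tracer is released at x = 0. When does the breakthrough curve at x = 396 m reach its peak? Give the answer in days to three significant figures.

4720 days

For the 1D instantaneous-source solution, setting ∂C/∂t = 0 at fixed x gives v²t² + 2Dt − x² = 0, so t = (√(D² + v²x²) − D)/v².
√(D² + v²x²) = √(0.735² + 0.0821² × 396²) = 32.52; v² = 0.00674041.
t = (32.52 − 0.735)/0.00674041 = 4720 days (vs. the pure-advection estimate x/v = 4820 d).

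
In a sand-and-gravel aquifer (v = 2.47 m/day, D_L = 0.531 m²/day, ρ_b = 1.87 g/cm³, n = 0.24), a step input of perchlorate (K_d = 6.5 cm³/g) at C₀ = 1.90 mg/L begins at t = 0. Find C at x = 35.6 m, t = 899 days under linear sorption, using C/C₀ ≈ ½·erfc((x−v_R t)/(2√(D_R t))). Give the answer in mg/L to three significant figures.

Retardation factor R = 1 + ρ_b·K_d/n = 1 + 1.87 × 6.5/0.24 = 51.65.
Sorption retards both mechanisms: v_R = v/R = 0.04782 m/day, D_R = D/R = 0.01028 m²/day.
v_R·t = 0.04782 × 899 = 42.99018 m; 2√(D_R t) = 6.080 m; argument = (35.6 − 42.99018)/6.080 = -1.215.
C = C₀ × ½·erfc(-1.215) = 1.90 × 0.9571 = 1.82 mg/L.

1.82 mg/L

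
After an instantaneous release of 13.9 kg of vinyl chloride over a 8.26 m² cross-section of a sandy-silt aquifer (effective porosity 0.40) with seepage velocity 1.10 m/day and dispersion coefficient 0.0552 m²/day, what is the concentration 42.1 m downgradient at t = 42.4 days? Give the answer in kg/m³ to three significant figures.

0.0858 kg/m³

For an instantaneous plane source, C(x,t) = M/(n_e·A·√(4πDt)) · exp(−(x−vt)²/(4Dt)), with n_e·A the pore (flow) area.
Plume center vt = 1.10 × 42.4 = 46.64 m, so the well at 42.1 m is 4.54 m upgradient of the peak.
√(4πDt) = 5.423 m, giving peak height M/(n_e·A·√(4πDt)) = 13.9/(0.40 × 8.26 × 5.423) = 0.7758 kg/m³.
(x−vt)²/(4Dt) = (-4.54)²/(4 × 0.0552 × 42.4) = 2.202; exp(−2.202) = 0.1106.
C = 0.7758 × 0.1106 = 0.0858 kg/m³.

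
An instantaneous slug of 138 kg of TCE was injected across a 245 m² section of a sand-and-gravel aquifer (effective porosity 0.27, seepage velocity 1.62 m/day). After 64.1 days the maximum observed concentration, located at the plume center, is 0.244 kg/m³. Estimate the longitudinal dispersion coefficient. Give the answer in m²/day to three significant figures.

At the plume center C_max = M/(n_e·A·√(4πDt)), so D = M²/(4πt·(n_e·A·C_max)²).
n_e·A·C_max = 0.27 × 245 × 0.244 = 16.14 kg/m.
D = 138²/(4π × 64.1 × 16.14²) = 0.0908 m²/day.

0.0908 m²/day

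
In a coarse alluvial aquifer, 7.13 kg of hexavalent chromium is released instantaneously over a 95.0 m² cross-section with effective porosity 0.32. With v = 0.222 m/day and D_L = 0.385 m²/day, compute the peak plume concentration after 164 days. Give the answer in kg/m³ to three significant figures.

The peak of an instantaneous 1D plume sits at x = vt; there the Gaussian factor is 1 and C_max = M/(n_e·A·√(4πDt)), where n_e·A is the pore area the mass is dissolved in.
√(4πDt) = √(4π × 0.385 × 164) = 28.17 m, so C_max = 7.13/(0.32 × 95.0 × 28.17) = 0.00833 kg/m³.

0.00833 kg/m³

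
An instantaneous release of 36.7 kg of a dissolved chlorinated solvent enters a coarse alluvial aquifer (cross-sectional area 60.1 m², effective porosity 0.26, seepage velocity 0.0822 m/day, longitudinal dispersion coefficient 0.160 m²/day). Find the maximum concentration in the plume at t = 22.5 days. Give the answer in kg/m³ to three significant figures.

The peak of an instantaneous 1D plume sits at x = vt; there the Gaussian factor is 1 and C_max = M/(n_e·A·√(4πDt)), where n_e·A is the pore area the mass is dissolved in.
√(4πDt) = √(4π × 0.160 × 22.5) = 6.726 m, so C_max = 36.7/(0.26 × 60.1 × 6.726) = 0.349 kg/m³.

0.349 kg/m³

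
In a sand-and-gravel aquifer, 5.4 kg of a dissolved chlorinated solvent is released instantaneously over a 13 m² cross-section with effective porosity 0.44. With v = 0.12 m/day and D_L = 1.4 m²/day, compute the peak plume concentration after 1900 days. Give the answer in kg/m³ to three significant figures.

The peak of an instantaneous 1D plume sits at x = vt; there the Gaussian factor is 1 and C_max = M/(n_e·A·√(4πDt)), where n_e·A is the pore area the mass is dissolved in.
√(4πDt) = √(4π × 1.4 × 1900) = 182.8 m, so C_max = 5.4/(0.44 × 13 × 182.8) = 0.00516 kg/m³.

0.00516 kg/m³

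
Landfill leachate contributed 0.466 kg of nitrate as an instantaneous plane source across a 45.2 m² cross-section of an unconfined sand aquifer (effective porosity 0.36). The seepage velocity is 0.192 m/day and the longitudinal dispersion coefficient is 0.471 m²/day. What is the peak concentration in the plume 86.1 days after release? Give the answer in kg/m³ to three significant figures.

0.00127 kg/m³

The peak of an instantaneous 1D plume sits at x = vt; there the Gaussian factor is 1 and C_max = M/(n_e·A·√(4πDt)), where n_e·A is the pore area the mass is dissolved in.
√(4πDt) = √(4π × 0.471 × 86.1) = 22.57 m, so C_max = 0.466/(0.36 × 45.2 × 22.57) = 0.00127 kg/m³.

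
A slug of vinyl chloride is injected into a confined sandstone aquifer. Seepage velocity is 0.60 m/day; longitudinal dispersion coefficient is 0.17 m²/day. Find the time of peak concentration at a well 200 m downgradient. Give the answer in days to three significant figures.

333 days

For the 1D instantaneous-source solution, setting ∂C/∂t = 0 at fixed x gives v²t² + 2Dt − x² = 0, so t = (√(D² + v²x²) − D)/v².
√(D² + v²x²) = √(0.17² + 0.60² × 200²) = 120.0; v² = 0.36.
t = (120.0 − 0.17)/0.36 = 333 days (vs. the pure-advection estimate x/v = 333 d).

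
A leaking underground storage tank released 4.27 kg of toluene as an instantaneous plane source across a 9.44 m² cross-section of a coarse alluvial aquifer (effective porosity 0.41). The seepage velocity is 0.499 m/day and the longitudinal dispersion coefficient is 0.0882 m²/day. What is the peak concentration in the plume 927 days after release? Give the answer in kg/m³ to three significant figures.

0.0344 kg/m³

The peak of an instantaneous 1D plume sits at x = vt; there the Gaussian factor is 1 and C_max = M/(n_e·A·√(4πDt)), where n_e·A is the pore area the mass is dissolved in.
√(4πDt) = √(4π × 0.0882 × 927) = 32.05 m, so C_max = 4.27/(0.41 × 9.44 × 32.05) = 0.0344 kg/m³.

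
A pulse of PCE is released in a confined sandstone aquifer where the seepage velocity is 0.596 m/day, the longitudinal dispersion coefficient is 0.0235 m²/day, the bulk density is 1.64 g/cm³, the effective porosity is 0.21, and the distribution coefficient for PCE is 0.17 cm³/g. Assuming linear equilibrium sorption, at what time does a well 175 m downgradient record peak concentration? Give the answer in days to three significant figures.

Retardation factor R = 1 + ρ_b·K_d/n = 1 + 1.64 × 0.17/0.21 = 2.328.
Sorption retards both mechanisms: v_R = v/R = 0.2560 m/day, D_R = D/R = 0.01009 m²/day.
Peak time from v_R²t² + 2D_R t − x² = 0: t = (√(D_R² + v_R²x²) − D_R)/v_R².
√(D_R² + v_R²x²) = √(0.01009² + 0.2560² × 175²) = 44.80; v_R² = 0.06554.
t = (44.80 − 0.01009)/0.06554 = 683 days.

683 days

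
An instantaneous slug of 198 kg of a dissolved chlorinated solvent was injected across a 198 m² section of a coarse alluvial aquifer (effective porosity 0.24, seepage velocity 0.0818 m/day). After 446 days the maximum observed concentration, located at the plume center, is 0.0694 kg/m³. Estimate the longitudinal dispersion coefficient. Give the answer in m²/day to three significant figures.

0.643 m²/day

At the plume center C_max = M/(n_e·A·√(4πDt)), so D = M²/(4πt·(n_e·A·C_max)²).
n_e·A·C_max = 0.24 × 198 × 0.0694 = 3.298 kg/m.
D = 198²/(4π × 446 × 3.298²) = 0.643 m²/day.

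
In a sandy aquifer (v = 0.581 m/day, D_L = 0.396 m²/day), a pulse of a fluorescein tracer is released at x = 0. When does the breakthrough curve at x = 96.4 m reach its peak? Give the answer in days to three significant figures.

165 days

For the 1D instantaneous-source solution, setting ∂C/∂t = 0 at fixed x gives v²t² + 2Dt − x² = 0, so t = (√(D² + v²x²) − D)/v².
√(D² + v²x²) = √(0.396² + 0.581² × 96.4²) = 56.01; v² = 0.337561.
t = (56.01 − 0.396)/0.337561 = 165 days (vs. the pure-advection estimate x/v = 166 d).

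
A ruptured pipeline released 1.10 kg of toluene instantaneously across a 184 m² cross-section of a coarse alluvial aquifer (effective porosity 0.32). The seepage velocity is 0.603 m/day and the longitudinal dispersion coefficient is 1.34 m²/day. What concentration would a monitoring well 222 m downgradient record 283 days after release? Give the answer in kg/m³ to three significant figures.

For an instantaneous plane source, C(x,t) = M/(n_e·A·√(4πDt)) · exp(−(x−vt)²/(4Dt)), with n_e·A the pore (flow) area.
Plume center vt = 0.603 × 283 = 170.649 m, so the well at 222 m is 51.351 m downgradient of the peak.
√(4πDt) = 69.03 m, giving peak height M/(n_e·A·√(4πDt)) = 1.10/(0.32 × 184 × 69.03) = 0.0002706 kg/m³.
(x−vt)²/(4Dt) = (51.351)²/(4 × 1.34 × 283) = 1.738; exp(−1.738) = 0.1759.
C = 0.0002706 × 0.1759 = 4.76e-05 kg/m³.

4.76e-05 kg/m³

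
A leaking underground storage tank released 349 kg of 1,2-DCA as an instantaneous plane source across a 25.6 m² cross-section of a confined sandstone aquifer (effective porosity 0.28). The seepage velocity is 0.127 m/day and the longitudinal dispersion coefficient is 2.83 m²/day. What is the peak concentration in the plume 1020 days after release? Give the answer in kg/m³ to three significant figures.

The peak of an instantaneous 1D plume sits at x = vt; there the Gaussian factor is 1 and C_max = M/(n_e·A·√(4πDt)), where n_e·A is the pore area the mass is dissolved in.
√(4πDt) = √(4π × 2.83 × 1020) = 190.5 m, so C_max = 349/(0.28 × 25.6 × 190.5) = 0.256 kg/m³.

0.256 kg/m³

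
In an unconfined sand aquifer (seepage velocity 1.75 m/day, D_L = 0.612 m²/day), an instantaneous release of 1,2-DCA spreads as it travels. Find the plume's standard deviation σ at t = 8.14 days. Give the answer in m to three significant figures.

Dispersive spreading gives a Gaussian with σ² = 2Dt; advection only shifts the center.
σ = √(2 × 0.612 × 8.14) = 3.16 m.

3.16 m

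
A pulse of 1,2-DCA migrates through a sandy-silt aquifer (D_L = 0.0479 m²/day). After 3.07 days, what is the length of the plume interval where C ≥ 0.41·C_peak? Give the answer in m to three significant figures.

The plume is Gaussian with σ = √(2Dt) = √(2 × 0.0479 × 3.07) = 0.5423 m.
C/C_peak = exp(−Δx²/(2σ²)) = 0.41 ⇒ Δx = σ·√(−2 ln 0.41) = 0.5423 × 1.335 = 0.7240 m.
Width = 2Δx = 1.45 m.

1.45 m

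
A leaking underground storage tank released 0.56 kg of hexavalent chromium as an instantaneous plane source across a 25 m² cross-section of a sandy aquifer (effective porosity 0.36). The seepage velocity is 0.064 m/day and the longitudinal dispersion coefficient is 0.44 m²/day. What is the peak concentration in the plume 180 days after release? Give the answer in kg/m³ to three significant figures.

The peak of an instantaneous 1D plume sits at x = vt; there the Gaussian factor is 1 and C_max = M/(n_e·A·√(4πDt)), where n_e·A is the pore area the mass is dissolved in.
√(4πDt) = √(4π × 0.44 × 180) = 31.55 m, so C_max = 0.56/(0.36 × 25 × 31.55) = 0.00197 kg/m³.

0.00197 kg/m³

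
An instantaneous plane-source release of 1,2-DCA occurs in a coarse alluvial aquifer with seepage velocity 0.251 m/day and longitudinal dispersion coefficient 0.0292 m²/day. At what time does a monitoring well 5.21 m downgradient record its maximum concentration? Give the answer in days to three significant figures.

20.3 days

For the 1D instantaneous-source solution, setting ∂C/∂t = 0 at fixed x gives v²t² + 2Dt − x² = 0, so t = (√(D² + v²x²) − D)/v².
√(D² + v²x²) = √(0.0292² + 0.251² × 5.21²) = 1.308; v² = 0.063001.
t = (1.308 − 0.0292)/0.063001 = 20.3 days (vs. the pure-advection estimate x/v = 20.8 d).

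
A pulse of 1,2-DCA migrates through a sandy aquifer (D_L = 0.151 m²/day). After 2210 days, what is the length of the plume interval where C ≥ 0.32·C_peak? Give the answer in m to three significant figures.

78.0 m

The plume is Gaussian with σ = √(2Dt) = √(2 × 0.151 × 2210) = 25.83 m.
C/C_peak = exp(−Δx²/(2σ²)) = 0.32 ⇒ Δx = σ·√(−2 ln 0.32) = 25.83 × 1.510 = 39.00 m.
Width = 2Δx = 78.0 m.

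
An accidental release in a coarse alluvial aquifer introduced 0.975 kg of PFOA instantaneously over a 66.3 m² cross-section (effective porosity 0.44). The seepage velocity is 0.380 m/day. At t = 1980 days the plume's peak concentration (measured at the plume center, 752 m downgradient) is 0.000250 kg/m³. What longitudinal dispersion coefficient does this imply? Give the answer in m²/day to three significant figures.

0.718 m²/day

At the plume center C_max = M/(n_e·A·√(4πDt)), so D = M²/(4πt·(n_e·A·C_max)²).
n_e·A·C_max = 0.44 × 66.3 × 0.000250 = 0.007293 kg/m.
D = 0.975²/(4π × 1980 × 0.007293²) = 0.718 m²/day.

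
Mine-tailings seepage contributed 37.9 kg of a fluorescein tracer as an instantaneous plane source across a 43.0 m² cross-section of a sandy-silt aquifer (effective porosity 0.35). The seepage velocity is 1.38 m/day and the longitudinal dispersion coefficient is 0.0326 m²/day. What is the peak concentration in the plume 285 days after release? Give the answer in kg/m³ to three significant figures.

The peak of an instantaneous 1D plume sits at x = vt; there the Gaussian factor is 1 and C_max = M/(n_e·A·√(4πDt)), where n_e·A is the pore area the mass is dissolved in.
√(4πDt) = √(4π × 0.0326 × 285) = 10.81 m, so C_max = 37.9/(0.35 × 43.0 × 10.81) = 0.233 kg/m³.

0.233 kg/m³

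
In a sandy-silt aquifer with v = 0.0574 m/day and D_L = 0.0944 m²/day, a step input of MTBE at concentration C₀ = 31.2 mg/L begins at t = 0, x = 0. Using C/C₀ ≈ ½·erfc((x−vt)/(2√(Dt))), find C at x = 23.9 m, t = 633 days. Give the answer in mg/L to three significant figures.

27.2 mg/L

For a continuous step input, C/C₀ ≈ ½·erfc((x−vt)/(2√(Dt))).
vt = 0.0574 × 633 = 36.3342 m and 2√(Dt) = 2√(0.0944 × 633) = 15.46 m.
Argument (x−vt)/(2√(Dt)) = (23.9 − 36.3342)/15.46 = -0.8043; ½·erfc(-0.8043) = 0.8723.
C = 31.2 × 0.8723 = 27.2 mg/L.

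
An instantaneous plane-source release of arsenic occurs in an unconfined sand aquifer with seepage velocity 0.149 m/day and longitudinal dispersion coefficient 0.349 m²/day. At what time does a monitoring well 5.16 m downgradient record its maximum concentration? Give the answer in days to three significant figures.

For the 1D instantaneous-source solution, setting ∂C/∂t = 0 at fixed x gives v²t² + 2Dt − x² = 0, so t = (√(D² + v²x²) − D)/v².
√(D² + v²x²) = √(0.349² + 0.149² × 5.16²) = 0.8443; v² = 0.022201.
t = (0.8443 − 0.349)/0.022201 = 22.3 days (vs. the pure-advection estimate x/v = 34.6 d).

22.3 days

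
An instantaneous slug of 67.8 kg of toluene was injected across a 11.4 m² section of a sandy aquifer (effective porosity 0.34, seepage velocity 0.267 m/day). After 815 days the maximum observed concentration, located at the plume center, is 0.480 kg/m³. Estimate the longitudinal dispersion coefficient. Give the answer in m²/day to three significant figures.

0.130 m²/day

At the plume center C_max = M/(n_e·A·√(4πDt)), so D = M²/(4πt·(n_e·A·C_max)²).
n_e·A·C_max = 0.34 × 11.4 × 0.480 = 1.860 kg/m.
D = 67.8²/(4π × 815 × 1.860²) = 0.130 m²/day.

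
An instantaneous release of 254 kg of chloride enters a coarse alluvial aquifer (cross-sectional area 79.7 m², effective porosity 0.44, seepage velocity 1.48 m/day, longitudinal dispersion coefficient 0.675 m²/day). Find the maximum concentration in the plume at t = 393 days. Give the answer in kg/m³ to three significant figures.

The peak of an instantaneous 1D plume sits at x = vt; there the Gaussian factor is 1 and C_max = M/(n_e·A·√(4πDt)), where n_e·A is the pore area the mass is dissolved in.
√(4πDt) = √(4π × 0.675 × 393) = 57.74 m, so C_max = 254/(0.44 × 79.7 × 57.74) = 0.125 kg/m³.

0.125 kg/m³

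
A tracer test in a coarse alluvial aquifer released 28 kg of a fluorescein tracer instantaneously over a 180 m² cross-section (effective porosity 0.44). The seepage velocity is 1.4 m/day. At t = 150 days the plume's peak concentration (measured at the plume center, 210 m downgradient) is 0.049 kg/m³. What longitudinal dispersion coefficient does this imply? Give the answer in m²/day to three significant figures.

0.0276 m²/day

At the plume center C_max = M/(n_e·A·√(4πDt)), so D = M²/(4πt·(n_e·A·C_max)²).
n_e·A·C_max = 0.44 × 180 × 0.049 = 3.881 kg/m.
D = 28²/(4π × 150 × 3.881²) = 0.0276 m²/day.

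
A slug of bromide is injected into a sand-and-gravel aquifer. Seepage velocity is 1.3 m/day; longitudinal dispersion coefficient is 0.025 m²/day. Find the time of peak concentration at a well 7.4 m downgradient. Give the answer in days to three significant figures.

5.68 days

For the 1D instantaneous-source solution, setting ∂C/∂t = 0 at fixed x gives v²t² + 2Dt − x² = 0, so t = (√(D² + v²x²) − D)/v².
√(D² + v²x²) = √(0.025² + 1.3² × 7.4²) = 9.620; v² = 1.69.
t = (9.620 − 0.025)/1.69 = 5.68 days (vs. the pure-advection estimate x/v = 5.69 d).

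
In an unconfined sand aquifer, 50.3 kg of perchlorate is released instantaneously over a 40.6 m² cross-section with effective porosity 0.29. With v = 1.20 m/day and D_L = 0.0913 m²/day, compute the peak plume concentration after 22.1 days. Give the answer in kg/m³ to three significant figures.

0.848 kg/m³

The peak of an instantaneous 1D plume sits at x = vt; there the Gaussian factor is 1 and C_max = M/(n_e·A·√(4πDt)), where n_e·A is the pore area the mass is dissolved in.
√(4πDt) = √(4π × 0.0913 × 22.1) = 5.035 m, so C_max = 50.3/(0.29 × 40.6 × 5.035) = 0.848 kg/m³.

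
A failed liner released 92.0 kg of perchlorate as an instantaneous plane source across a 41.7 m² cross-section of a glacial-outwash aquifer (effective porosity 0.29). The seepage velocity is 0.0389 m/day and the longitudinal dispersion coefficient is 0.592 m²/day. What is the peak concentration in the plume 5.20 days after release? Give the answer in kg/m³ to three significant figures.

The peak of an instantaneous 1D plume sits at x = vt; there the Gaussian factor is 1 and C_max = M/(n_e·A·√(4πDt)), where n_e·A is the pore area the mass is dissolved in.
√(4πDt) = √(4π × 0.592 × 5.20) = 6.220 m, so C_max = 92.0/(0.29 × 41.7 × 6.220) = 1.22 kg/m³.

1.22 kg/m³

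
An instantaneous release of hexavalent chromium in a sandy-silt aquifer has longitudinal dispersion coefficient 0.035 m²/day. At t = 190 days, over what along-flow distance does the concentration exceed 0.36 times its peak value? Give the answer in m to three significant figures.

10.4 m

The plume is Gaussian with σ = √(2Dt) = √(2 × 0.035 × 190) = 3.647 m.
C/C_peak = exp(−Δx²/(2σ²)) = 0.36 ⇒ Δx = σ·√(−2 ln 0.36) = 3.647 × 1.429 = 5.212 m.
Width = 2Δx = 10.4 m.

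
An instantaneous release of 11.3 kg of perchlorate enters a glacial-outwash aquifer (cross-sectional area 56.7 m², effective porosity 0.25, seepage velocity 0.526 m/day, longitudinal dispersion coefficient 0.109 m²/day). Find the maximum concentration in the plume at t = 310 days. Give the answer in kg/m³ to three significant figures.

0.0387 kg/m³

The peak of an instantaneous 1D plume sits at x = vt; there the Gaussian factor is 1 and C_max = M/(n_e·A·√(4πDt)), where n_e·A is the pore area the mass is dissolved in.
√(4πDt) = √(4π × 0.109 × 310) = 20.61 m, so C_max = 11.3/(0.25 × 56.7 × 20.61) = 0.0387 kg/m³.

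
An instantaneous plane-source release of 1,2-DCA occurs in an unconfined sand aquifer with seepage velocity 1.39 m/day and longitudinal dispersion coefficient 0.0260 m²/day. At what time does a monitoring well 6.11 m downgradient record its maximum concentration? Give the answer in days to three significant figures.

4.38 days

For the 1D instantaneous-source solution, setting ∂C/∂t = 0 at fixed x gives v²t² + 2Dt − x² = 0, so t = (√(D² + v²x²) − D)/v².
√(D² + v²x²) = √(0.0260² + 1.39² × 6.11²) = 8.493; v² = 1.9321.
t = (8.493 − 0.0260)/1.9321 = 4.38 days (vs. the pure-advection estimate x/v = 4.40 d).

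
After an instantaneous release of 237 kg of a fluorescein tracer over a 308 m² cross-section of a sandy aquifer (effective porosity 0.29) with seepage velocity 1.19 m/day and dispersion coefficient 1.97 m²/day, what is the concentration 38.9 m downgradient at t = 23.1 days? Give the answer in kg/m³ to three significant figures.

For an instantaneous plane source, C(x,t) = M/(n_e·A·√(4πDt)) · exp(−(x−vt)²/(4Dt)), with n_e·A the pore (flow) area.
Plume center vt = 1.19 × 23.1 = 27.489 m, so the well at 38.9 m is 11.411 m downgradient of the peak.
√(4πDt) = 23.91 m, giving peak height M/(n_e·A·√(4πDt)) = 237/(0.29 × 308 × 23.91) = 0.1110 kg/m³.
(x−vt)²/(4Dt) = (11.411)²/(4 × 1.97 × 23.1) = 0.7153; exp(−0.7153) = 0.4890.
C = 0.1110 × 0.4890 = 0.0543 kg/m³.

0.0543 kg/m³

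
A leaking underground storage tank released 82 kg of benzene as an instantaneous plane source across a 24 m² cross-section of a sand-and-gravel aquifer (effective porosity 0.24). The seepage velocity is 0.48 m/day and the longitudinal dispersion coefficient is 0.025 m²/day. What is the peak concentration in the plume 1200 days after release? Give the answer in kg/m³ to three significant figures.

0.733 kg/m³

The peak of an instantaneous 1D plume sits at x = vt; there the Gaussian factor is 1 and C_max = M/(n_e·A·√(4πDt)), where n_e·A is the pore area the mass is dissolved in.
√(4πDt) = √(4π × 0.025 × 1200) = 19.42 m, so C_max = 82/(0.24 × 24 × 19.42) = 0.733 kg/m³.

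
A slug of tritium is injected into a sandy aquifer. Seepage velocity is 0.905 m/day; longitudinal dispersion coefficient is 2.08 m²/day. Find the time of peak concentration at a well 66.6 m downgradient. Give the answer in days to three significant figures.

71.1 days

For the 1D instantaneous-source solution, setting ∂C/∂t = 0 at fixed x gives v²t² + 2Dt − x² = 0, so t = (√(D² + v²x²) − D)/v².
√(D² + v²x²) = √(2.08² + 0.905² × 66.6²) = 60.31; v² = 0.819025.
t = (60.31 − 2.08)/0.819025 = 71.1 days (vs. the pure-advection estimate x/v = 73.6 d).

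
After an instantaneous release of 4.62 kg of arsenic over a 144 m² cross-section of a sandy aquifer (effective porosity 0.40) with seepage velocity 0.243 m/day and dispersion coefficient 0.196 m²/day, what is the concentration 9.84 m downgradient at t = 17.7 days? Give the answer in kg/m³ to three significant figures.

For an instantaneous plane source, C(x,t) = M/(n_e·A·√(4πDt)) · exp(−(x−vt)²/(4Dt)), with n_e·A the pore (flow) area.
Plume center vt = 0.243 × 17.7 = 4.3011 m, so the well at 9.84 m is 5.5389 m downgradient of the peak.
√(4πDt) = 6.603 m, giving peak height M/(n_e·A·√(4πDt)) = 4.62/(0.40 × 144 × 6.603) = 0.01215 kg/m³.
(x−vt)²/(4Dt) = (5.5389)²/(4 × 0.196 × 17.7) = 2.211; exp(−2.211) = 0.1096.
C = 0.01215 × 0.1096 = 0.00133 kg/m³.

0.00133 kg/m³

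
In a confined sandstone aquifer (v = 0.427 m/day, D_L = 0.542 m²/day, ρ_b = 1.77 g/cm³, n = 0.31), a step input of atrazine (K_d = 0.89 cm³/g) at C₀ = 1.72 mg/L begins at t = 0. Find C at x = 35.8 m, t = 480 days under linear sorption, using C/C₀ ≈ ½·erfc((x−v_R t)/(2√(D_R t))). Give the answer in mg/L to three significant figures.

Retardation factor R = 1 + ρ_b·K_d/n = 1 + 1.77 × 0.89/0.31 = 6.082.
Sorption retards both mechanisms: v_R = v/R = 0.07021 m/day, D_R = D/R = 0.08912 m²/day.
v_R·t = 0.07021 × 480 = 33.7008 m; 2√(D_R t) = 13.08 m; argument = (35.8 − 33.7008)/13.08 = 0.1605.
C = C₀ × ½·erfc(0.1605) = 1.72 × 0.4102 = 0.706 mg/L.

0.706 mg/L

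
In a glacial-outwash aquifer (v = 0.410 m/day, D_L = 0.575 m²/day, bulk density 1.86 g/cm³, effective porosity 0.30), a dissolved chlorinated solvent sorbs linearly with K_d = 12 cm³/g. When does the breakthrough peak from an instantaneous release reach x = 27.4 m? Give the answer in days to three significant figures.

Retardation factor R = 1 + ρ_b·K_d/n = 1 + 1.86 × 12/0.30 = 75.40.
Sorption retards both mechanisms: v_R = v/R = 0.005438 m/day, D_R = D/R = 0.007626 m²/day.
Peak time from v_R²t² + 2D_R t − x² = 0: t = (√(D_R² + v_R²x²) − D_R)/v_R².
√(D_R² + v_R²x²) = √(0.007626² + 0.005438² × 27.4²) = 0.1492; v_R² = 2.957e-05.
t = (0.1492 − 0.007626)/2.957e-05 = 4790 days.

4790 days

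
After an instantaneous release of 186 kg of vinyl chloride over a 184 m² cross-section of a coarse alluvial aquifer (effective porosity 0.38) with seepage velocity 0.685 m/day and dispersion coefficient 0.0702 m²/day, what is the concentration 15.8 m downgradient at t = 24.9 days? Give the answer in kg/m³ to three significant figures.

For an instantaneous plane source, C(x,t) = M/(n_e·A·√(4πDt)) · exp(−(x−vt)²/(4Dt)), with n_e·A the pore (flow) area.
Plume center vt = 0.685 × 24.9 = 17.0565 m, so the well at 15.8 m is 1.2565 m upgradient of the peak.
√(4πDt) = 4.687 m, giving peak height M/(n_e·A·√(4πDt)) = 186/(0.38 × 184 × 4.687) = 0.5676 kg/m³.
(x−vt)²/(4Dt) = (-1.2565)²/(4 × 0.0702 × 24.9) = 0.2258; exp(−0.2258) = 0.7979.
C = 0.5676 × 0.7979 = 0.453 kg/m³.

0.453 kg/m³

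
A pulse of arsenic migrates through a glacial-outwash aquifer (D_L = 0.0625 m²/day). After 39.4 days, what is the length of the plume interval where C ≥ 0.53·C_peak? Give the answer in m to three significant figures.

The plume is Gaussian with σ = √(2Dt) = √(2 × 0.0625 × 39.4) = 2.219 m.
C/C_peak = exp(−Δx²/(2σ²)) = 0.53 ⇒ Δx = σ·√(−2 ln 0.53) = 2.219 × 1.127 = 2.501 m.
Width = 2Δx = 5.00 m.

5.00 m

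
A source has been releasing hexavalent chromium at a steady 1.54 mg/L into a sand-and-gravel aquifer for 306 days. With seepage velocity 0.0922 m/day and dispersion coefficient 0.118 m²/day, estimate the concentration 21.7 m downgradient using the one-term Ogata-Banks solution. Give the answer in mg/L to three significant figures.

1.20 mg/L

For a continuous step input, C/C₀ ≈ ½·erfc((x−vt)/(2√(Dt))).
vt = 0.0922 × 306 = 28.2132 m and 2√(Dt) = 2√(0.118 × 306) = 12.02 m.
Argument (x−vt)/(2√(Dt)) = (21.7 − 28.2132)/12.02 = -0.5419; ½·erfc(-0.5419) = 0.7783.
C = 1.54 × 0.7783 = 1.20 mg/L.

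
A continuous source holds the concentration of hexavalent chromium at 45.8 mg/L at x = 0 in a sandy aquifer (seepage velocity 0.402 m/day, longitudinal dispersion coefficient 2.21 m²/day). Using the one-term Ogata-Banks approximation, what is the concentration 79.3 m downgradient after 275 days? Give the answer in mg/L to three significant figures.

37.3 mg/L

For a continuous step input, C/C₀ ≈ ½·erfc((x−vt)/(2√(Dt))).
vt = 0.402 × 275 = 110.55 m and 2√(Dt) = 2√(2.21 × 275) = 49.31 m.
Argument (x−vt)/(2√(Dt)) = (79.3 − 110.55)/49.31 = -0.6337; ½·erfc(-0.6337) = 0.8149.
C = 45.8 × 0.8149 = 37.3 mg/L.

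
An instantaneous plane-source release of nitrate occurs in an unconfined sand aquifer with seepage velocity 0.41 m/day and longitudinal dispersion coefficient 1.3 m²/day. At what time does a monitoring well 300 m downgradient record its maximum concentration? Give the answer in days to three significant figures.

724 days

For the 1D instantaneous-source solution, setting ∂C/∂t = 0 at fixed x gives v²t² + 2Dt − x² = 0, so t = (√(D² + v²x²) − D)/v².
√(D² + v²x²) = √(1.3² + 0.41² × 300²) = 123.0; v² = 0.1681.
t = (123.0 − 1.3)/0.1681 = 724 days (vs. the pure-advection estimate x/v = 732 d).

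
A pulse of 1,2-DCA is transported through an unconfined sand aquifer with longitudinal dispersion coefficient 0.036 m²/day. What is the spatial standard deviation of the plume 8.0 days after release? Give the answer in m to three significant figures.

Dispersive spreading gives a Gaussian with σ² = 2Dt; advection only shifts the center.
σ = √(2 × 0.036 × 8.0) = 0.759 m.

0.759 m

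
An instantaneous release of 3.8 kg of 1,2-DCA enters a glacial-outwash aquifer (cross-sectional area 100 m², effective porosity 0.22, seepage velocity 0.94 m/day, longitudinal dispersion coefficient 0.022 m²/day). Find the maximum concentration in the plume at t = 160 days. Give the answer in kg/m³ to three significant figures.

The peak of an instantaneous 1D plume sits at x = vt; there the Gaussian factor is 1 and C_max = M/(n_e·A·√(4πDt)), where n_e·A is the pore area the mass is dissolved in.
√(4πDt) = √(4π × 0.022 × 160) = 6.651 m, so C_max = 3.8/(0.22 × 100 × 6.651) = 0.0260 kg/m³.

0.0260 kg/m³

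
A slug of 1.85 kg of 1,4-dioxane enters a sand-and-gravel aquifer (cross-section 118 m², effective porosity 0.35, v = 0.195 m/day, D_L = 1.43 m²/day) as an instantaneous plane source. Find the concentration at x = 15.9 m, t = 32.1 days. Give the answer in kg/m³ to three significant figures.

For an instantaneous plane source, C(x,t) = M/(n_e·A·√(4πDt)) · exp(−(x−vt)²/(4Dt)), with n_e·A the pore (flow) area.
Plume center vt = 0.195 × 32.1 = 6.2595 m, so the well at 15.9 m is 9.6405 m downgradient of the peak.
√(4πDt) = 24.02 m, giving peak height M/(n_e·A·√(4πDt)) = 1.85/(0.35 × 118 × 24.02) = 0.001865 kg/m³.
(x−vt)²/(4Dt) = (9.6405)²/(4 × 1.43 × 32.1) = 0.5062; exp(−0.5062) = 0.6028.
C = 0.001865 × 0.6028 = 0.00112 kg/m³.

0.00112 kg/m³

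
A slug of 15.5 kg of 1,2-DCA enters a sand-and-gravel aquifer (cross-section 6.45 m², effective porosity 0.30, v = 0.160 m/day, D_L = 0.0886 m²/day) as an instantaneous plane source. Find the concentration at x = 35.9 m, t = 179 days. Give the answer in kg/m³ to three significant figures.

For an instantaneous plane source, C(x,t) = M/(n_e·A·√(4πDt)) · exp(−(x−vt)²/(4Dt)), with n_e·A the pore (flow) area.
Plume center vt = 0.160 × 179 = 28.64 m, so the well at 35.9 m is 7.26 m downgradient of the peak.
√(4πDt) = 14.12 m, giving peak height M/(n_e·A·√(4πDt)) = 15.5/(0.30 × 6.45 × 14.12) = 0.5673 kg/m³.
(x−vt)²/(4Dt) = (7.26)²/(4 × 0.0886 × 179) = 0.8309; exp(−0.8309) = 0.4357.
C = 0.5673 × 0.4357 = 0.247 kg/m³.

0.247 kg/m³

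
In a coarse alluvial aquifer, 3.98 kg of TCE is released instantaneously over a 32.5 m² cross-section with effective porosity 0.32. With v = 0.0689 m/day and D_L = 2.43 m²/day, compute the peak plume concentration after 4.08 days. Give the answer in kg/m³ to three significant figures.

0.0343 kg/m³

The peak of an instantaneous 1D plume sits at x = vt; there the Gaussian factor is 1 and C_max = M/(n_e·A·√(4πDt)), where n_e·A is the pore area the mass is dissolved in.
√(4πDt) = √(4π × 2.43 × 4.08) = 11.16 m, so C_max = 3.98/(0.32 × 32.5 × 11.16) = 0.0343 kg/m³.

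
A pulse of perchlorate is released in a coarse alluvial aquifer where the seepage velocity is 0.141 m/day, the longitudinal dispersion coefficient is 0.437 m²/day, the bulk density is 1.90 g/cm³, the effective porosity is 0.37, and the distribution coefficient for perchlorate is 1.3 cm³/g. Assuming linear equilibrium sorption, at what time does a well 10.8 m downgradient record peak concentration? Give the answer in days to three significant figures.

443 days

Retardation factor R = 1 + ρ_b·K_d/n = 1 + 1.90 × 1.3/0.37 = 7.676.
Sorption retards both mechanisms: v_R = v/R = 0.01837 m/day, D_R = D/R = 0.05693 m²/day.
Peak time from v_R²t² + 2D_R t − x² = 0: t = (√(D_R² + v_R²x²) − D_R)/v_R².
√(D_R² + v_R²x²) = √(0.05693² + 0.01837² × 10.8²) = 0.2064; v_R² = 0.0003375.
t = (0.2064 − 0.05693)/0.0003375 = 443 days.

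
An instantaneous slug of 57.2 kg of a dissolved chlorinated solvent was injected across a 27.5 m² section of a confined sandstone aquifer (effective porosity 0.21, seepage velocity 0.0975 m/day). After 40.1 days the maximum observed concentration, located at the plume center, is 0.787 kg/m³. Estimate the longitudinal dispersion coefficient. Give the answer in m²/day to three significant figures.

0.314 m²/day

At the plume center C_max = M/(n_e·A·√(4πDt)), so D = M²/(4πt·(n_e·A·C_max)²).
n_e·A·C_max = 0.21 × 27.5 × 0.787 = 4.545 kg/m.
D = 57.2²/(4π × 40.1 × 4.545²) = 0.314 m²/day.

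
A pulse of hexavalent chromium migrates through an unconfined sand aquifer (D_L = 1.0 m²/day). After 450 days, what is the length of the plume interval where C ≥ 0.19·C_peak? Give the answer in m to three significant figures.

The plume is Gaussian with σ = √(2Dt) = √(2 × 1.0 × 450) = 30.00 m.
C/C_peak = exp(−Δx²/(2σ²)) = 0.19 ⇒ Δx = σ·√(−2 ln 0.19) = 30.00 × 1.822 = 54.66 m.
Width = 2Δx = 109 m.

109 m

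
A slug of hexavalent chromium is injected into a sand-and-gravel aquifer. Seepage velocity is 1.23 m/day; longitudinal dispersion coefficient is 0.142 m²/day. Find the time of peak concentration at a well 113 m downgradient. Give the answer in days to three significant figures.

91.8 days

For the 1D instantaneous-source solution, setting ∂C/∂t = 0 at fixed x gives v²t² + 2Dt − x² = 0, so t = (√(D² + v²x²) − D)/v².
√(D² + v²x²) = √(0.142² + 1.23² × 113²) = 139.0; v² = 1.5129.
t = (139.0 − 0.142)/1.5129 = 91.8 days (vs. the pure-advection estimate x/v = 91.9 d).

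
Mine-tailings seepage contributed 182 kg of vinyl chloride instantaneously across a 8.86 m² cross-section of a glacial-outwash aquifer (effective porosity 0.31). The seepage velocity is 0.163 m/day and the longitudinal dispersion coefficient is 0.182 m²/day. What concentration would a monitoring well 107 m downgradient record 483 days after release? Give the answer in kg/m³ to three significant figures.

0.205 kg/m³

For an instantaneous plane source, C(x,t) = M/(n_e·A·√(4πDt)) · exp(−(x−vt)²/(4Dt)), with n_e·A the pore (flow) area.
Plume center vt = 0.163 × 483 = 78.729 m, so the well at 107 m is 28.271 m downgradient of the peak.
√(4πDt) = 33.24 m, giving peak height M/(n_e·A·√(4πDt)) = 182/(0.31 × 8.86 × 33.24) = 1.993 kg/m³.
(x−vt)²/(4Dt) = (28.271)²/(4 × 0.182 × 483) = 2.273; exp(−2.273) = 0.1030.
C = 1.993 × 0.1030 = 0.205 kg/m³.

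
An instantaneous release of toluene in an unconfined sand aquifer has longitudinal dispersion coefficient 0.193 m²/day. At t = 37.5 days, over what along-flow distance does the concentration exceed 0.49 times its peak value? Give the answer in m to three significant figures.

9.09 m

The plume is Gaussian with σ = √(2Dt) = √(2 × 0.193 × 37.5) = 3.805 m.
C/C_peak = exp(−Δx²/(2σ²)) = 0.49 ⇒ Δx = σ·√(−2 ln 0.49) = 3.805 × 1.194 = 4.543 m.
Width = 2Δx = 9.09 m.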